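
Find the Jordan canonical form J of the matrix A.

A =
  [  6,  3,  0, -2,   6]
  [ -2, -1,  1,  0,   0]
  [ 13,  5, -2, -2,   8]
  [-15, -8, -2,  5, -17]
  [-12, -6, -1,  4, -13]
J_3(-1) ⊕ J_2(-1)

The characteristic polynomial is
  det(x·I − A) = x^5 + 5*x^4 + 10*x^3 + 10*x^2 + 5*x + 1 = (x + 1)^5

Eigenvalues and multiplicities (the geometric multiplicity of λ is n − rank(A − λI), which equals the number of Jordan blocks for λ):
  λ = -1: algebraic multiplicity = 5, geometric multiplicity = 2

Determining the block sizes for each eigenvalue:
  λ = -1: with am = 5 and gm = 2, the partition is not yet determined (e.g. several partitions of 5 into 2 parts exist). Let N = A − (-1)·I. Computing rank(N^1) = 3, rank(N^2) = 1, rank(N^3) = 0; the number of blocks of size ≥ j is rank(N^{j−1}) − rank(N^j), giving [2, 2, 1]. So we have 1 block(s) of size 3, 1 block(s) of size 2 → block sizes [3, 2]

Assembling the blocks gives a Jordan form
J =
  [-1,  1,  0,  0,  0]
  [ 0, -1,  1,  0,  0]
  [ 0,  0, -1,  0,  0]
  [ 0,  0,  0, -1,  1]
  [ 0,  0,  0,  0, -1]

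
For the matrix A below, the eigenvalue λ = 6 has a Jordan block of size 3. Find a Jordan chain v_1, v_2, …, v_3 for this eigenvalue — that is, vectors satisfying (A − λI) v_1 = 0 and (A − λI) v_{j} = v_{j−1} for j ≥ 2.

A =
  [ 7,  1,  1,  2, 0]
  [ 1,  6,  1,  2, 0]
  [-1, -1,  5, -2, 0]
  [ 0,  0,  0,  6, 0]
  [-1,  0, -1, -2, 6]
A Jordan chain for λ = 6 of length 3:
v_1 = (1, 0, -1, 0, 0)ᵀ
v_2 = (1, 1, -1, 0, -1)ᵀ
v_3 = (1, 0, 0, 0, 0)ᵀ

Let N = A − (6)·I. We want v_3 with N^3 v_3 = 0 but N^2 v_3 ≠ 0; then v_{j-1} := N · v_j for j = 3, …, 2.

Pick v_3 = (1, 0, 0, 0, 0)ᵀ.
Then v_2 = N · v_3 = (1, 1, -1, 0, -1)ᵀ.
Then v_1 = N · v_2 = (1, 0, -1, 0, 0)ᵀ.

Sanity check: (A − (6)·I) v_1 = (0, 0, 0, 0, 0)ᵀ = 0. ✓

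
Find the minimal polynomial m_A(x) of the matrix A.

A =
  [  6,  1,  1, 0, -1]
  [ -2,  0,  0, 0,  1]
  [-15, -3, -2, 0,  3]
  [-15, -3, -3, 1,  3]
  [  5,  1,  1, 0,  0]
x^3 - 3*x^2 + 3*x - 1

The characteristic polynomial is χ_A(x) = (x - 1)^5, so the eigenvalues are known. The minimal polynomial is
  m_A(x) = Π_λ (x − λ)^{k_λ}
where k_λ is the size of the *largest* Jordan block for λ (equivalently, the smallest k with (A − λI)^k v = 0 for every generalised eigenvector v of λ).

  λ = 1: largest Jordan block has size 3, contributing (x − 1)^3

So m_A(x) = (x - 1)^3 = x^3 - 3*x^2 + 3*x - 1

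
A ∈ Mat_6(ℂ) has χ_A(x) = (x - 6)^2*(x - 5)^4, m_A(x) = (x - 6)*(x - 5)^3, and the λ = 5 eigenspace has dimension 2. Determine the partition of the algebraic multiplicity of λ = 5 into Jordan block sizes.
Block sizes for λ = 5: [3, 1]

Step 1 — from the characteristic polynomial, algebraic multiplicity of λ = 5 is 4. From dim ker(A − (5)·I) = 2, there are exactly 2 Jordan blocks for λ = 5.
Step 2 — from the minimal polynomial, the factor (x − 5)^3 tells us the largest block for λ = 5 has size 3.
Step 3 — with total size 4, 2 blocks, and largest block 3, the block sizes (in nonincreasing order) are [3, 1].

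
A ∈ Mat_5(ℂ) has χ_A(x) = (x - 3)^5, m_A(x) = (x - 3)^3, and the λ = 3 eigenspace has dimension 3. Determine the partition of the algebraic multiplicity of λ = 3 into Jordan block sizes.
Block sizes for λ = 3: [3, 1, 1]

Step 1 — from the characteristic polynomial, algebraic multiplicity of λ = 3 is 5. From dim ker(A − (3)·I) = 3, there are exactly 3 Jordan blocks for λ = 3.
Step 2 — from the minimal polynomial, the factor (x − 3)^3 tells us the largest block for λ = 3 has size 3.
Step 3 — with total size 5, 3 blocks, and largest block 3, the block sizes (in nonincreasing order) are [3, 1, 1].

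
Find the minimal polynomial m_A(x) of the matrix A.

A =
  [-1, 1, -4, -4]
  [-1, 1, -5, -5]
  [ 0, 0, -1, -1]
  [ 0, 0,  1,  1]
x^3

The characteristic polynomial is χ_A(x) = x^4, so the eigenvalues are known. The minimal polynomial is
  m_A(x) = Π_λ (x − λ)^{k_λ}
where k_λ is the size of the *largest* Jordan block for λ (equivalently, the smallest k with (A − λI)^k v = 0 for every generalised eigenvector v of λ).

  λ = 0: largest Jordan block has size 3, contributing (x − 0)^3

So m_A(x) = x^3 = x^3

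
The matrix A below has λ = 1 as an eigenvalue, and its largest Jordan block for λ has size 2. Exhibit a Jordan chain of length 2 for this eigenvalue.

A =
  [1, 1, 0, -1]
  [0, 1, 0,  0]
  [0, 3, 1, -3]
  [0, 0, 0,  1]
A Jordan chain for λ = 1 of length 2:
v_1 = (1, 0, 3, 0)ᵀ
v_2 = (0, 1, 0, 0)ᵀ

Let N = A − (1)·I. We want v_2 with N^2 v_2 = 0 but N^1 v_2 ≠ 0; then v_{j-1} := N · v_j for j = 2, …, 2.

Pick v_2 = (0, 1, 0, 0)ᵀ.
Then v_1 = N · v_2 = (1, 0, 3, 0)ᵀ.

Sanity check: (A − (1)·I) v_1 = (0, 0, 0, 0)ᵀ = 0. ✓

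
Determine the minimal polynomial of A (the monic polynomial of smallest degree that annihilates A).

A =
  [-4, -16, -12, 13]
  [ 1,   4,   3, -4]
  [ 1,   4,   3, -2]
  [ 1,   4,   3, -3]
x^3

The characteristic polynomial is χ_A(x) = x^4, so the eigenvalues are known. The minimal polynomial is
  m_A(x) = Π_λ (x − λ)^{k_λ}
where k_λ is the size of the *largest* Jordan block for λ (equivalently, the smallest k with (A − λI)^k v = 0 for every generalised eigenvector v of λ).

  λ = 0: largest Jordan block has size 3, contributing (x − 0)^3

So m_A(x) = x^3 = x^3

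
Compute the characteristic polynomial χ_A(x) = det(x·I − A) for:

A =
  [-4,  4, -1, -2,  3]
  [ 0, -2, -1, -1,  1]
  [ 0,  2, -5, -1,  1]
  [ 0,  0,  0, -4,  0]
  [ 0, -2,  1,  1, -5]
x^5 + 20*x^4 + 160*x^3 + 640*x^2 + 1280*x + 1024

Expanding det(x·I − A) (e.g. by cofactor expansion or by noting that A is similar to its Jordan form J, which has the same characteristic polynomial as A) gives
  χ_A(x) = x^5 + 20*x^4 + 160*x^3 + 640*x^2 + 1280*x + 1024
which factors as (x + 4)^5. The eigenvalues (with algebraic multiplicities) are λ = -4 with multiplicity 5.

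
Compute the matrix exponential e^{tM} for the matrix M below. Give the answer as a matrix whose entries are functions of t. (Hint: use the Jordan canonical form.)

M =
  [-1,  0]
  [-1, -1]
e^{tM} =
  [exp(-t), 0]
  [-t*exp(-t), exp(-t)]

Strategy: write M = P · J · P⁻¹ where J is a Jordan canonical form, so e^{tM} = P · e^{tJ} · P⁻¹, and e^{tJ} can be computed block-by-block.

M has Jordan form
J =
  [-1,  1]
  [ 0, -1]
(up to reordering of blocks).

Per-block formulas:
  For a 2×2 Jordan block J_2(-1): exp(t · J_2(-1)) = e^(-1t)·(I + t·N), where N is the 2×2 nilpotent shift.

After assembling e^{tJ} and conjugating by P, we get:

e^{tM} =
  [exp(-t), 0]
  [-t*exp(-t), exp(-t)]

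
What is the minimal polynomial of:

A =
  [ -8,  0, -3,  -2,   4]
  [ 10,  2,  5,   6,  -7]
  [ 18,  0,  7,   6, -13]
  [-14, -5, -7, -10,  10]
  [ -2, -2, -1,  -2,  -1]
x^3 + 6*x^2 + 12*x + 8

The characteristic polynomial is χ_A(x) = (x + 2)^5, so the eigenvalues are known. The minimal polynomial is
  m_A(x) = Π_λ (x − λ)^{k_λ}
where k_λ is the size of the *largest* Jordan block for λ (equivalently, the smallest k with (A − λI)^k v = 0 for every generalised eigenvector v of λ).

  λ = -2: largest Jordan block has size 3, contributing (x + 2)^3

So m_A(x) = (x + 2)^3 = x^3 + 6*x^2 + 12*x + 8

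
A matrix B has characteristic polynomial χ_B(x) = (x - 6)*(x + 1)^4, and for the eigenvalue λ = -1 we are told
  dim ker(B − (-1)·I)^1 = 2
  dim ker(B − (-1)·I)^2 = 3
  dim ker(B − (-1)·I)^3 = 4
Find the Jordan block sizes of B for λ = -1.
Block sizes for λ = -1: [3, 1]

From the dimensions of kernels of powers, the number of Jordan blocks of size at least j is d_j − d_{j−1} where d_j = dim ker(N^j) (with d_0 = 0). Computing the differences gives [2, 1, 1].
The number of blocks of size exactly k is (#blocks of size ≥ k) − (#blocks of size ≥ k + 1), so the partition is: 1 block(s) of size 1, 1 block(s) of size 3.
In nonincreasing order the block sizes are [3, 1].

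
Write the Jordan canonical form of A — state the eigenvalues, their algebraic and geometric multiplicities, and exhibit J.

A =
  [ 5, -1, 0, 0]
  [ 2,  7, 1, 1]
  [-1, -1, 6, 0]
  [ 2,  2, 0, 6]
J_3(6) ⊕ J_1(6)

The characteristic polynomial is
  det(x·I − A) = x^4 - 24*x^3 + 216*x^2 - 864*x + 1296 = (x - 6)^4

Eigenvalues and multiplicities (the geometric multiplicity of λ is n − rank(A − λI), which equals the number of Jordan blocks for λ):
  λ = 6: algebraic multiplicity = 4, geometric multiplicity = 2

Determining the block sizes for each eigenvalue:
  λ = 6: with am = 4 and gm = 2, the partition is not yet determined (e.g. several partitions of 4 into 2 parts exist). Let N = A − (6)·I. Computing rank(N^1) = 2, rank(N^2) = 1, rank(N^3) = 0; the number of blocks of size ≥ j is rank(N^{j−1}) − rank(N^j), giving [2, 1, 1]. So we have 1 block(s) of size 3, 1 block(s) of size 1 → block sizes [3, 1]

Assembling the blocks gives a Jordan form
J =
  [6, 1, 0, 0]
  [0, 6, 1, 0]
  [0, 0, 6, 0]
  [0, 0, 0, 6]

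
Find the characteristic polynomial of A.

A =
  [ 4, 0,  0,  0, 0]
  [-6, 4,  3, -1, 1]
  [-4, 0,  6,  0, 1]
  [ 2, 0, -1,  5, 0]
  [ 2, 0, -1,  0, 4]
x^5 - 23*x^4 + 211*x^3 - 965*x^2 + 2200*x - 2000

Expanding det(x·I − A) (e.g. by cofactor expansion or by noting that A is similar to its Jordan form J, which has the same characteristic polynomial as A) gives
  χ_A(x) = x^5 - 23*x^4 + 211*x^3 - 965*x^2 + 2200*x - 2000
which factors as (x - 5)^3*(x - 4)^2. The eigenvalues (with algebraic multiplicities) are λ = 4 with multiplicity 2, λ = 5 with multiplicity 3.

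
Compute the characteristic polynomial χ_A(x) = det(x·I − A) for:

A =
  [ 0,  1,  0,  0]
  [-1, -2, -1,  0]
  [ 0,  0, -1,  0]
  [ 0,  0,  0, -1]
x^4 + 4*x^3 + 6*x^2 + 4*x + 1

Expanding det(x·I − A) (e.g. by cofactor expansion or by noting that A is similar to its Jordan form J, which has the same characteristic polynomial as A) gives
  χ_A(x) = x^4 + 4*x^3 + 6*x^2 + 4*x + 1
which factors as (x + 1)^4. The eigenvalues (with algebraic multiplicities) are λ = -1 with multiplicity 4.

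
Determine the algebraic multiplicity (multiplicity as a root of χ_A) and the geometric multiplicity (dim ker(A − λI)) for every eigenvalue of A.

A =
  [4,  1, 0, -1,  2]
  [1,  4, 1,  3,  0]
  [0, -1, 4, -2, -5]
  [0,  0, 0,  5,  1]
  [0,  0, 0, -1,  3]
λ = 4: alg = 5, geom = 2

Step 1 — factor the characteristic polynomial to read off the algebraic multiplicities:
  χ_A(x) = (x - 4)^5

Step 2 — compute geometric multiplicities via the rank-nullity identity g(λ) = n − rank(A − λI):
  rank(A − (4)·I) = 3, so dim ker(A − (4)·I) = n − 3 = 2

Summary:
  λ = 4: algebraic multiplicity = 5, geometric multiplicity = 2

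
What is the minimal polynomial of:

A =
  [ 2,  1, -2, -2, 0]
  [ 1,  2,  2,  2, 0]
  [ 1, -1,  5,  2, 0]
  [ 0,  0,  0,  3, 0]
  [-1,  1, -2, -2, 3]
x^2 - 6*x + 9

The characteristic polynomial is χ_A(x) = (x - 3)^5, so the eigenvalues are known. The minimal polynomial is
  m_A(x) = Π_λ (x − λ)^{k_λ}
where k_λ is the size of the *largest* Jordan block for λ (equivalently, the smallest k with (A − λI)^k v = 0 for every generalised eigenvector v of λ).

  λ = 3: largest Jordan block has size 2, contributing (x − 3)^2

So m_A(x) = (x - 3)^2 = x^2 - 6*x + 9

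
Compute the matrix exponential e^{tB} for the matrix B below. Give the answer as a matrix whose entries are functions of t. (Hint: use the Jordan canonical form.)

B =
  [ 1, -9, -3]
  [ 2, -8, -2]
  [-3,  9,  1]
e^{tB} =
  [3*t*exp(-2*t) + exp(-2*t), -9*t*exp(-2*t), -3*t*exp(-2*t)]
  [2*t*exp(-2*t), -6*t*exp(-2*t) + exp(-2*t), -2*t*exp(-2*t)]
  [-3*t*exp(-2*t), 9*t*exp(-2*t), 3*t*exp(-2*t) + exp(-2*t)]

Strategy: write B = P · J · P⁻¹ where J is a Jordan canonical form, so e^{tB} = P · e^{tJ} · P⁻¹, and e^{tJ} can be computed block-by-block.

B has Jordan form
J =
  [-2,  1,  0]
  [ 0, -2,  0]
  [ 0,  0, -2]
(up to reordering of blocks).

Per-block formulas:
  For a 2×2 Jordan block J_2(-2): exp(t · J_2(-2)) = e^(-2t)·(I + t·N), where N is the 2×2 nilpotent shift.
  For a 1×1 block at λ = -2: exp(t · [-2]) = [e^(-2t)].

After assembling e^{tJ} and conjugating by P, we get:

e^{tB} =
  [3*t*exp(-2*t) + exp(-2*t), -9*t*exp(-2*t), -3*t*exp(-2*t)]
  [2*t*exp(-2*t), -6*t*exp(-2*t) + exp(-2*t), -2*t*exp(-2*t)]
  [-3*t*exp(-2*t), 9*t*exp(-2*t), 3*t*exp(-2*t) + exp(-2*t)]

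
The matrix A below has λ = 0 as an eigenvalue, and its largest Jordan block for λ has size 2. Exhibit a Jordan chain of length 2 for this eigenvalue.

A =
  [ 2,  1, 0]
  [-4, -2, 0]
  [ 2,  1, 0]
A Jordan chain for λ = 0 of length 2:
v_1 = (2, -4, 2)ᵀ
v_2 = (1, 0, 0)ᵀ

Let N = A − (0)·I. We want v_2 with N^2 v_2 = 0 but N^1 v_2 ≠ 0; then v_{j-1} := N · v_j for j = 2, …, 2.

Pick v_2 = (1, 0, 0)ᵀ.
Then v_1 = N · v_2 = (2, -4, 2)ᵀ.

Sanity check: (A − (0)·I) v_1 = (0, 0, 0)ᵀ = 0. ✓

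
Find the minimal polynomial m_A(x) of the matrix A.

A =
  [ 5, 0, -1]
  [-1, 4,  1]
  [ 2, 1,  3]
x^3 - 12*x^2 + 48*x - 64

The characteristic polynomial is χ_A(x) = (x - 4)^3, so the eigenvalues are known. The minimal polynomial is
  m_A(x) = Π_λ (x − λ)^{k_λ}
where k_λ is the size of the *largest* Jordan block for λ (equivalently, the smallest k with (A − λI)^k v = 0 for every generalised eigenvector v of λ).

  λ = 4: largest Jordan block has size 3, contributing (x − 4)^3

So m_A(x) = (x - 4)^3 = x^3 - 12*x^2 + 48*x - 64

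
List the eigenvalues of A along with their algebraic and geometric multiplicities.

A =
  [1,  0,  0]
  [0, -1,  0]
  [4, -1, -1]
λ = -1: alg = 2, geom = 1; λ = 1: alg = 1, geom = 1

Step 1 — factor the characteristic polynomial to read off the algebraic multiplicities:
  χ_A(x) = (x - 1)*(x + 1)^2

Step 2 — compute geometric multiplicities via the rank-nullity identity g(λ) = n − rank(A − λI):
  rank(A − (-1)·I) = 2, so dim ker(A − (-1)·I) = n − 2 = 1
  rank(A − (1)·I) = 2, so dim ker(A − (1)·I) = n − 2 = 1

Summary:
  λ = -1: algebraic multiplicity = 2, geometric multiplicity = 1
  λ = 1: algebraic multiplicity = 1, geometric multiplicity = 1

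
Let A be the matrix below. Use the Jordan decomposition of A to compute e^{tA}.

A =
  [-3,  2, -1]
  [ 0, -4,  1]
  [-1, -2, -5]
e^{tA} =
  [t^2*exp(-4*t) + t*exp(-4*t) + exp(-4*t), 2*t^2*exp(-4*t) + 2*t*exp(-4*t), t^2*exp(-4*t) - t*exp(-4*t)]
  [-t^2*exp(-4*t)/2, -t^2*exp(-4*t) + exp(-4*t), -t^2*exp(-4*t)/2 + t*exp(-4*t)]
  [-t*exp(-4*t), -2*t*exp(-4*t), -t*exp(-4*t) + exp(-4*t)]

Strategy: write A = P · J · P⁻¹ where J is a Jordan canonical form, so e^{tA} = P · e^{tJ} · P⁻¹, and e^{tJ} can be computed block-by-block.

A has Jordan form
J =
  [-4,  1,  0]
  [ 0, -4,  1]
  [ 0,  0, -4]
(up to reordering of blocks).

Per-block formulas:
  For a 3×3 Jordan block J_3(-4): exp(t · J_3(-4)) = e^(-4t)·(I + t·N + (t^2/2)·N^2), where N is the 3×3 nilpotent shift.

After assembling e^{tJ} and conjugating by P, we get:

e^{tA} =
  [t^2*exp(-4*t) + t*exp(-4*t) + exp(-4*t), 2*t^2*exp(-4*t) + 2*t*exp(-4*t), t^2*exp(-4*t) - t*exp(-4*t)]
  [-t^2*exp(-4*t)/2, -t^2*exp(-4*t) + exp(-4*t), -t^2*exp(-4*t)/2 + t*exp(-4*t)]
  [-t*exp(-4*t), -2*t*exp(-4*t), -t*exp(-4*t) + exp(-4*t)]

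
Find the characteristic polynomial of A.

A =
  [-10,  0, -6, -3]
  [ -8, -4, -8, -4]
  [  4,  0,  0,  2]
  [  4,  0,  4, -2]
x^4 + 16*x^3 + 96*x^2 + 256*x + 256

Expanding det(x·I − A) (e.g. by cofactor expansion or by noting that A is similar to its Jordan form J, which has the same characteristic polynomial as A) gives
  χ_A(x) = x^4 + 16*x^3 + 96*x^2 + 256*x + 256
which factors as (x + 4)^4. The eigenvalues (with algebraic multiplicities) are λ = -4 with multiplicity 4.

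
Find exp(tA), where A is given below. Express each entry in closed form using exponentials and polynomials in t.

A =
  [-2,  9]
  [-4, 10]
e^{tA} =
  [-6*t*exp(4*t) + exp(4*t), 9*t*exp(4*t)]
  [-4*t*exp(4*t), 6*t*exp(4*t) + exp(4*t)]

Strategy: write A = P · J · P⁻¹ where J is a Jordan canonical form, so e^{tA} = P · e^{tJ} · P⁻¹, and e^{tJ} can be computed block-by-block.

A has Jordan form
J =
  [4, 1]
  [0, 4]
(up to reordering of blocks).

Per-block formulas:
  For a 2×2 Jordan block J_2(4): exp(t · J_2(4)) = e^(4t)·(I + t·N), where N is the 2×2 nilpotent shift.

After assembling e^{tJ} and conjugating by P, we get:

e^{tA} =
  [-6*t*exp(4*t) + exp(4*t), 9*t*exp(4*t)]
  [-4*t*exp(4*t), 6*t*exp(4*t) + exp(4*t)]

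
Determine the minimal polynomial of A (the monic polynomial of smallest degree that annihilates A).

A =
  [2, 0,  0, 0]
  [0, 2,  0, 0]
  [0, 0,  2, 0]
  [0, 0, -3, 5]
x^2 - 7*x + 10

The characteristic polynomial is χ_A(x) = (x - 5)*(x - 2)^3, so the eigenvalues are known. The minimal polynomial is
  m_A(x) = Π_λ (x − λ)^{k_λ}
where k_λ is the size of the *largest* Jordan block for λ (equivalently, the smallest k with (A − λI)^k v = 0 for every generalised eigenvector v of λ).

  λ = 2: largest Jordan block has size 1, contributing (x − 2)
  λ = 5: largest Jordan block has size 1, contributing (x − 5)

So m_A(x) = (x - 5)*(x - 2) = x^2 - 7*x + 10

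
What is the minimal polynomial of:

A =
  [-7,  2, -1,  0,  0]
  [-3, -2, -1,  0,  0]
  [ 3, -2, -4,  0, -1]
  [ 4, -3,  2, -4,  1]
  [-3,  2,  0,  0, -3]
x^3 + 12*x^2 + 48*x + 64

The characteristic polynomial is χ_A(x) = (x + 4)^5, so the eigenvalues are known. The minimal polynomial is
  m_A(x) = Π_λ (x − λ)^{k_λ}
where k_λ is the size of the *largest* Jordan block for λ (equivalently, the smallest k with (A − λI)^k v = 0 for every generalised eigenvector v of λ).

  λ = -4: largest Jordan block has size 3, contributing (x + 4)^3

So m_A(x) = (x + 4)^3 = x^3 + 12*x^2 + 48*x + 64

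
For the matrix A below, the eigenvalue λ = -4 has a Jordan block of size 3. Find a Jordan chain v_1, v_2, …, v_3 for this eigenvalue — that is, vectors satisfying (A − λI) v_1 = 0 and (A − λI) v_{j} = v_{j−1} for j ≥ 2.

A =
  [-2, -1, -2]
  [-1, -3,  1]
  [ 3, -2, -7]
A Jordan chain for λ = -4 of length 3:
v_1 = (-1, 0, -1)ᵀ
v_2 = (2, -1, 3)ᵀ
v_3 = (1, 0, 0)ᵀ

Let N = A − (-4)·I. We want v_3 with N^3 v_3 = 0 but N^2 v_3 ≠ 0; then v_{j-1} := N · v_j for j = 3, …, 2.

Pick v_3 = (1, 0, 0)ᵀ.
Then v_2 = N · v_3 = (2, -1, 3)ᵀ.
Then v_1 = N · v_2 = (-1, 0, -1)ᵀ.

Sanity check: (A − (-4)·I) v_1 = (0, 0, 0)ᵀ = 0. ✓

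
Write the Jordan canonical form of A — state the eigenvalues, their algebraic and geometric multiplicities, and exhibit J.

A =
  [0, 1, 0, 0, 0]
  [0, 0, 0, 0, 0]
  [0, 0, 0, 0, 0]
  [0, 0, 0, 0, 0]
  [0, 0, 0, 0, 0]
J_2(0) ⊕ J_1(0) ⊕ J_1(0) ⊕ J_1(0)

The characteristic polynomial is
  det(x·I − A) = x^5

Eigenvalues and multiplicities (the geometric multiplicity of λ is n − rank(A − λI), which equals the number of Jordan blocks for λ):
  λ = 0: algebraic multiplicity = 5, geometric multiplicity = 4

Determining the block sizes for each eigenvalue:
  λ = 0: 4 blocks summing to 5 forces exactly one block of size 2 and the rest size 1 → block sizes [2, 1, 1, 1]

Assembling the blocks gives a Jordan form
J =
  [0, 1, 0, 0, 0]
  [0, 0, 0, 0, 0]
  [0, 0, 0, 0, 0]
  [0, 0, 0, 0, 0]
  [0, 0, 0, 0, 0]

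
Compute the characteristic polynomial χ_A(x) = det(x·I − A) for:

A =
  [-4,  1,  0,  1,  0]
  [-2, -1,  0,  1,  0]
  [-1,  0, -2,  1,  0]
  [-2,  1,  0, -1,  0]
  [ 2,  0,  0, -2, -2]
x^5 + 10*x^4 + 40*x^3 + 80*x^2 + 80*x + 32

Expanding det(x·I − A) (e.g. by cofactor expansion or by noting that A is similar to its Jordan form J, which has the same characteristic polynomial as A) gives
  χ_A(x) = x^5 + 10*x^4 + 40*x^3 + 80*x^2 + 80*x + 32
which factors as (x + 2)^5. The eigenvalues (with algebraic multiplicities) are λ = -2 with multiplicity 5.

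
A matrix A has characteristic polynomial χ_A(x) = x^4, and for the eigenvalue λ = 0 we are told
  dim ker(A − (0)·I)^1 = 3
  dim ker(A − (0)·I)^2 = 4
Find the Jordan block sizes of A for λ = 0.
Block sizes for λ = 0: [2, 1, 1]

From the dimensions of kernels of powers, the number of Jordan blocks of size at least j is d_j − d_{j−1} where d_j = dim ker(N^j) (with d_0 = 0). Computing the differences gives [3, 1].
The number of blocks of size exactly k is (#blocks of size ≥ k) − (#blocks of size ≥ k + 1), so the partition is: 2 block(s) of size 1, 1 block(s) of size 2.
In nonincreasing order the block sizes are [2, 1, 1].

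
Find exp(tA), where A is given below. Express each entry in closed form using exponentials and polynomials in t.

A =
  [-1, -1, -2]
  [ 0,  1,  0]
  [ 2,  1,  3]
e^{tA} =
  [-2*t*exp(t) + exp(t), -t*exp(t), -2*t*exp(t)]
  [0, exp(t), 0]
  [2*t*exp(t), t*exp(t), 2*t*exp(t) + exp(t)]

Strategy: write A = P · J · P⁻¹ where J is a Jordan canonical form, so e^{tA} = P · e^{tJ} · P⁻¹, and e^{tJ} can be computed block-by-block.

A has Jordan form
J =
  [1, 1, 0]
  [0, 1, 0]
  [0, 0, 1]
(up to reordering of blocks).

Per-block formulas:
  For a 1×1 block at λ = 1: exp(t · [1]) = [e^(1t)].
  For a 2×2 Jordan block J_2(1): exp(t · J_2(1)) = e^(1t)·(I + t·N), where N is the 2×2 nilpotent shift.

After assembling e^{tJ} and conjugating by P, we get:

e^{tA} =
  [-2*t*exp(t) + exp(t), -t*exp(t), -2*t*exp(t)]
  [0, exp(t), 0]
  [2*t*exp(t), t*exp(t), 2*t*exp(t) + exp(t)]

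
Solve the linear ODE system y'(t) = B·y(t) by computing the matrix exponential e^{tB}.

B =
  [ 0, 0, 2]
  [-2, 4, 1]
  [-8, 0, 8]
e^{tB} =
  [-4*t*exp(4*t) + exp(4*t), 0, 2*t*exp(4*t)]
  [-2*t*exp(4*t), exp(4*t), t*exp(4*t)]
  [-8*t*exp(4*t), 0, 4*t*exp(4*t) + exp(4*t)]

Strategy: write B = P · J · P⁻¹ where J is a Jordan canonical form, so e^{tB} = P · e^{tJ} · P⁻¹, and e^{tJ} can be computed block-by-block.

B has Jordan form
J =
  [4, 1, 0]
  [0, 4, 0]
  [0, 0, 4]
(up to reordering of blocks).

Per-block formulas:
  For a 2×2 Jordan block J_2(4): exp(t · J_2(4)) = e^(4t)·(I + t·N), where N is the 2×2 nilpotent shift.
  For a 1×1 block at λ = 4: exp(t · [4]) = [e^(4t)].

After assembling e^{tJ} and conjugating by P, we get:

e^{tB} =
  [-4*t*exp(4*t) + exp(4*t), 0, 2*t*exp(4*t)]
  [-2*t*exp(4*t), exp(4*t), t*exp(4*t)]
  [-8*t*exp(4*t), 0, 4*t*exp(4*t) + exp(4*t)]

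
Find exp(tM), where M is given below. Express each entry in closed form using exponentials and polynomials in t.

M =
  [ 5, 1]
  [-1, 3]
e^{tM} =
  [t*exp(4*t) + exp(4*t), t*exp(4*t)]
  [-t*exp(4*t), -t*exp(4*t) + exp(4*t)]

Strategy: write M = P · J · P⁻¹ where J is a Jordan canonical form, so e^{tM} = P · e^{tJ} · P⁻¹, and e^{tJ} can be computed block-by-block.

M has Jordan form
J =
  [4, 1]
  [0, 4]
(up to reordering of blocks).

Per-block formulas:
  For a 2×2 Jordan block J_2(4): exp(t · J_2(4)) = e^(4t)·(I + t·N), where N is the 2×2 nilpotent shift.

After assembling e^{tJ} and conjugating by P, we get:

e^{tM} =
  [t*exp(4*t) + exp(4*t), t*exp(4*t)]
  [-t*exp(4*t), -t*exp(4*t) + exp(4*t)]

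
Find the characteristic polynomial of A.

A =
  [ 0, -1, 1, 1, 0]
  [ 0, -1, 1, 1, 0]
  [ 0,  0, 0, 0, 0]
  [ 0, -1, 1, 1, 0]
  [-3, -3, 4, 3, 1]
x^5 - x^4

Expanding det(x·I − A) (e.g. by cofactor expansion or by noting that A is similar to its Jordan form J, which has the same characteristic polynomial as A) gives
  χ_A(x) = x^5 - x^4
which factors as x^4*(x - 1). The eigenvalues (with algebraic multiplicities) are λ = 0 with multiplicity 4, λ = 1 with multiplicity 1.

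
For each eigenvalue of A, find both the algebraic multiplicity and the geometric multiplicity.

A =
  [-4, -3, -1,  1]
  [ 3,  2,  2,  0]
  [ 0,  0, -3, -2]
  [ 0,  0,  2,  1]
λ = -1: alg = 4, geom = 2

Step 1 — factor the characteristic polynomial to read off the algebraic multiplicities:
  χ_A(x) = (x + 1)^4

Step 2 — compute geometric multiplicities via the rank-nullity identity g(λ) = n − rank(A − λI):
  rank(A − (-1)·I) = 2, so dim ker(A − (-1)·I) = n − 2 = 2

Summary:
  λ = -1: algebraic multiplicity = 4, geometric multiplicity = 2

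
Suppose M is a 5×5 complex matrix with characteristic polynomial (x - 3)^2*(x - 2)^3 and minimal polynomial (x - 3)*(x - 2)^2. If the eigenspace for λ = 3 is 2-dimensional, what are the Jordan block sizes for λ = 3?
Block sizes for λ = 3: [1, 1]

Step 1 — from the characteristic polynomial, algebraic multiplicity of λ = 3 is 2. From dim ker(M − (3)·I) = 2, there are exactly 2 Jordan blocks for λ = 3.
Step 2 — from the minimal polynomial, the factor (x − 3) tells us the largest block for λ = 3 has size 1.
Step 3 — with total size 2, 2 blocks, and largest block 1, the block sizes (in nonincreasing order) are [1, 1].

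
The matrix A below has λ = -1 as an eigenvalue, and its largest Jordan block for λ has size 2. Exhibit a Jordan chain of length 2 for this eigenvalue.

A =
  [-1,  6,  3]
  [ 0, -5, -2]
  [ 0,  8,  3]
A Jordan chain for λ = -1 of length 2:
v_1 = (6, -4, 8)ᵀ
v_2 = (0, 1, 0)ᵀ

Let N = A − (-1)·I. We want v_2 with N^2 v_2 = 0 but N^1 v_2 ≠ 0; then v_{j-1} := N · v_j for j = 2, …, 2.

Pick v_2 = (0, 1, 0)ᵀ.
Then v_1 = N · v_2 = (6, -4, 8)ᵀ.

Sanity check: (A − (-1)·I) v_1 = (0, 0, 0)ᵀ = 0. ✓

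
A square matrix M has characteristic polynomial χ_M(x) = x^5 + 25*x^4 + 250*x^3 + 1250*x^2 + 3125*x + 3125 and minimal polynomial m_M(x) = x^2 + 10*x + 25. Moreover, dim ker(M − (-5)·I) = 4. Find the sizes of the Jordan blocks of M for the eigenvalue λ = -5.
Block sizes for λ = -5: [2, 1, 1, 1]

Step 1 — from the characteristic polynomial, algebraic multiplicity of λ = -5 is 5. From dim ker(M − (-5)·I) = 4, there are exactly 4 Jordan blocks for λ = -5.
Step 2 — from the minimal polynomial, the factor (x + 5)^2 tells us the largest block for λ = -5 has size 2.
Step 3 — with total size 5, 4 blocks, and largest block 2, the block sizes (in nonincreasing order) are [2, 1, 1, 1].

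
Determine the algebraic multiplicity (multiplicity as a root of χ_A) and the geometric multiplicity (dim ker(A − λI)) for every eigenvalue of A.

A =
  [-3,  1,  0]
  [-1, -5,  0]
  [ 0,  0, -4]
λ = -4: alg = 3, geom = 2

Step 1 — factor the characteristic polynomial to read off the algebraic multiplicities:
  χ_A(x) = (x + 4)^3

Step 2 — compute geometric multiplicities via the rank-nullity identity g(λ) = n − rank(A − λI):
  rank(A − (-4)·I) = 1, so dim ker(A − (-4)·I) = n − 1 = 2

Summary:
  λ = -4: algebraic multiplicity = 3, geometric multiplicity = 2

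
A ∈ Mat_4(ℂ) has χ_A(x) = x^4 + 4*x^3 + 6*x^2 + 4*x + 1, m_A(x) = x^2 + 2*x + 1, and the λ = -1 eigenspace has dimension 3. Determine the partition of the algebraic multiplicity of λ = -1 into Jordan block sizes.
Block sizes for λ = -1: [2, 1, 1]

Step 1 — from the characteristic polynomial, algebraic multiplicity of λ = -1 is 4. From dim ker(A − (-1)·I) = 3, there are exactly 3 Jordan blocks for λ = -1.
Step 2 — from the minimal polynomial, the factor (x + 1)^2 tells us the largest block for λ = -1 has size 2.
Step 3 — with total size 4, 3 blocks, and largest block 2, the block sizes (in nonincreasing order) are [2, 1, 1].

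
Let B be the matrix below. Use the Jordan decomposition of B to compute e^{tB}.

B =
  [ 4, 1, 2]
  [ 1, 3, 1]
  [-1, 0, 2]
e^{tB} =
  [t*exp(3*t) + exp(3*t), t^2*exp(3*t)/2 + t*exp(3*t), t^2*exp(3*t)/2 + 2*t*exp(3*t)]
  [t*exp(3*t), t^2*exp(3*t)/2 + exp(3*t), t^2*exp(3*t)/2 + t*exp(3*t)]
  [-t*exp(3*t), -t^2*exp(3*t)/2, -t^2*exp(3*t)/2 - t*exp(3*t) + exp(3*t)]

Strategy: write B = P · J · P⁻¹ where J is a Jordan canonical form, so e^{tB} = P · e^{tJ} · P⁻¹, and e^{tJ} can be computed block-by-block.

B has Jordan form
J =
  [3, 1, 0]
  [0, 3, 1]
  [0, 0, 3]
(up to reordering of blocks).

Per-block formulas:
  For a 3×3 Jordan block J_3(3): exp(t · J_3(3)) = e^(3t)·(I + t·N + (t^2/2)·N^2), where N is the 3×3 nilpotent shift.

After assembling e^{tJ} and conjugating by P, we get:

e^{tB} =
  [t*exp(3*t) + exp(3*t), t^2*exp(3*t)/2 + t*exp(3*t), t^2*exp(3*t)/2 + 2*t*exp(3*t)]
  [t*exp(3*t), t^2*exp(3*t)/2 + exp(3*t), t^2*exp(3*t)/2 + t*exp(3*t)]
  [-t*exp(3*t), -t^2*exp(3*t)/2, -t^2*exp(3*t)/2 - t*exp(3*t) + exp(3*t)]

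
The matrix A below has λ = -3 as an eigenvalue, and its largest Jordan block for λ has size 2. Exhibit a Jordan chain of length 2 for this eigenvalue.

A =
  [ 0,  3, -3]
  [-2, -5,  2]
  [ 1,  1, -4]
A Jordan chain for λ = -3 of length 2:
v_1 = (3, -2, 1)ᵀ
v_2 = (1, 0, 0)ᵀ

Let N = A − (-3)·I. We want v_2 with N^2 v_2 = 0 but N^1 v_2 ≠ 0; then v_{j-1} := N · v_j for j = 2, …, 2.

Pick v_2 = (1, 0, 0)ᵀ.
Then v_1 = N · v_2 = (3, -2, 1)ᵀ.

Sanity check: (A − (-3)·I) v_1 = (0, 0, 0)ᵀ = 0. ✓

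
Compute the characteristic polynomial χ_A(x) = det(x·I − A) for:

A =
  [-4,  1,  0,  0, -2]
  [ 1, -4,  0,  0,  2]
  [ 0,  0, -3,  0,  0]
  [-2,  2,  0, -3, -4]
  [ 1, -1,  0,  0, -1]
x^5 + 15*x^4 + 90*x^3 + 270*x^2 + 405*x + 243

Expanding det(x·I − A) (e.g. by cofactor expansion or by noting that A is similar to its Jordan form J, which has the same characteristic polynomial as A) gives
  χ_A(x) = x^5 + 15*x^4 + 90*x^3 + 270*x^2 + 405*x + 243
which factors as (x + 3)^5. The eigenvalues (with algebraic multiplicities) are λ = -3 with multiplicity 5.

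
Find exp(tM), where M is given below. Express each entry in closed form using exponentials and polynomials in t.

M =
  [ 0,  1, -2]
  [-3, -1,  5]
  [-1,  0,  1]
e^{tM} =
  [1 - t^2/2, -t^2/2 + t, 3*t^2/2 - 2*t]
  [-t^2 - 3*t, -t^2 - t + 1, 3*t^2 + 5*t]
  [-t^2/2 - t, -t^2/2, 3*t^2/2 + t + 1]

Strategy: write M = P · J · P⁻¹ where J is a Jordan canonical form, so e^{tM} = P · e^{tJ} · P⁻¹, and e^{tJ} can be computed block-by-block.

M has Jordan form
J =
  [0, 1, 0]
  [0, 0, 1]
  [0, 0, 0]
(up to reordering of blocks).

Per-block formulas:
  For a 3×3 Jordan block J_3(0): exp(t · J_3(0)) = e^(0t)·(I + t·N + (t^2/2)·N^2), where N is the 3×3 nilpotent shift.

After assembling e^{tJ} and conjugating by P, we get:

e^{tM} =
  [1 - t^2/2, -t^2/2 + t, 3*t^2/2 - 2*t]
  [-t^2 - 3*t, -t^2 - t + 1, 3*t^2 + 5*t]
  [-t^2/2 - t, -t^2/2, 3*t^2/2 + t + 1]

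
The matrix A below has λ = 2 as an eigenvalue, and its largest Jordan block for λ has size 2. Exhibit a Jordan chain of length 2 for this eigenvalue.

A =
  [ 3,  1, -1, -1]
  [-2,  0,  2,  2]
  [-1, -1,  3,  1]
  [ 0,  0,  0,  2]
A Jordan chain for λ = 2 of length 2:
v_1 = (1, -2, -1, 0)ᵀ
v_2 = (1, 0, 0, 0)ᵀ

Let N = A − (2)·I. We want v_2 with N^2 v_2 = 0 but N^1 v_2 ≠ 0; then v_{j-1} := N · v_j for j = 2, …, 2.

Pick v_2 = (1, 0, 0, 0)ᵀ.
Then v_1 = N · v_2 = (1, -2, -1, 0)ᵀ.

Sanity check: (A − (2)·I) v_1 = (0, 0, 0, 0)ᵀ = 0. ✓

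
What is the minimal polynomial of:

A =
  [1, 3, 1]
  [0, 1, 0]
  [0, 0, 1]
x^2 - 2*x + 1

The characteristic polynomial is χ_A(x) = (x - 1)^3, so the eigenvalues are known. The minimal polynomial is
  m_A(x) = Π_λ (x − λ)^{k_λ}
where k_λ is the size of the *largest* Jordan block for λ (equivalently, the smallest k with (A − λI)^k v = 0 for every generalised eigenvector v of λ).

  λ = 1: largest Jordan block has size 2, contributing (x − 1)^2

So m_A(x) = (x - 1)^2 = x^2 - 2*x + 1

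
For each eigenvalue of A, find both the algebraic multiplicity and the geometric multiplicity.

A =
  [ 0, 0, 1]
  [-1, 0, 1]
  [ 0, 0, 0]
λ = 0: alg = 3, geom = 1

Step 1 — factor the characteristic polynomial to read off the algebraic multiplicities:
  χ_A(x) = x^3

Step 2 — compute geometric multiplicities via the rank-nullity identity g(λ) = n − rank(A − λI):
  rank(A − (0)·I) = 2, so dim ker(A − (0)·I) = n − 2 = 1

Summary:
  λ = 0: algebraic multiplicity = 3, geometric multiplicity = 1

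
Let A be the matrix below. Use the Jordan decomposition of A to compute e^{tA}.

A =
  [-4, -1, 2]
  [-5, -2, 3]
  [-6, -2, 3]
e^{tA} =
  [t^2*exp(-t) - 3*t*exp(-t) + exp(-t), -t*exp(-t), -t^2*exp(-t)/2 + 2*t*exp(-t)]
  [t^2*exp(-t) - 5*t*exp(-t), -t*exp(-t) + exp(-t), -t^2*exp(-t)/2 + 3*t*exp(-t)]
  [2*t^2*exp(-t) - 6*t*exp(-t), -2*t*exp(-t), -t^2*exp(-t) + 4*t*exp(-t) + exp(-t)]

Strategy: write A = P · J · P⁻¹ where J is a Jordan canonical form, so e^{tA} = P · e^{tJ} · P⁻¹, and e^{tJ} can be computed block-by-block.

A has Jordan form
J =
  [-1,  1,  0]
  [ 0, -1,  1]
  [ 0,  0, -1]
(up to reordering of blocks).

Per-block formulas:
  For a 3×3 Jordan block J_3(-1): exp(t · J_3(-1)) = e^(-1t)·(I + t·N + (t^2/2)·N^2), where N is the 3×3 nilpotent shift.

After assembling e^{tJ} and conjugating by P, we get:

e^{tA} =
  [t^2*exp(-t) - 3*t*exp(-t) + exp(-t), -t*exp(-t), -t^2*exp(-t)/2 + 2*t*exp(-t)]
  [t^2*exp(-t) - 5*t*exp(-t), -t*exp(-t) + exp(-t), -t^2*exp(-t)/2 + 3*t*exp(-t)]
  [2*t^2*exp(-t) - 6*t*exp(-t), -2*t*exp(-t), -t^2*exp(-t) + 4*t*exp(-t) + exp(-t)]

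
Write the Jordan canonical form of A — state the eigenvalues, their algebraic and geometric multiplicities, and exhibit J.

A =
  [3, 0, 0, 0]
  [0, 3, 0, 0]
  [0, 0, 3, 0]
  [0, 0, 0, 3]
J_1(3) ⊕ J_1(3) ⊕ J_1(3) ⊕ J_1(3)

The characteristic polynomial is
  det(x·I − A) = x^4 - 12*x^3 + 54*x^2 - 108*x + 81 = (x - 3)^4

Eigenvalues and multiplicities (the geometric multiplicity of λ is n − rank(A − λI), which equals the number of Jordan blocks for λ):
  λ = 3: algebraic multiplicity = 4, geometric multiplicity = 4

Determining the block sizes for each eigenvalue:
  λ = 3: gm = am = 4, so every block has size 1 → block sizes [1, 1, 1, 1]

Assembling the blocks gives a Jordan form
J =
  [3, 0, 0, 0]
  [0, 3, 0, 0]
  [0, 0, 3, 0]
  [0, 0, 0, 3]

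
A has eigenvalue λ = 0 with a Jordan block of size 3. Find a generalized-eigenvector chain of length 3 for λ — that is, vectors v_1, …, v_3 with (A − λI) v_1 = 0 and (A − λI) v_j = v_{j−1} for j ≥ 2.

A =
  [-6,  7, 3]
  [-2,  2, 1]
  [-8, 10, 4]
A Jordan chain for λ = 0 of length 3:
v_1 = (-2, 0, -4)ᵀ
v_2 = (-6, -2, -8)ᵀ
v_3 = (1, 0, 0)ᵀ

Let N = A − (0)·I. We want v_3 with N^3 v_3 = 0 but N^2 v_3 ≠ 0; then v_{j-1} := N · v_j for j = 3, …, 2.

Pick v_3 = (1, 0, 0)ᵀ.
Then v_2 = N · v_3 = (-6, -2, -8)ᵀ.
Then v_1 = N · v_2 = (-2, 0, -4)ᵀ.

Sanity check: (A − (0)·I) v_1 = (0, 0, 0)ᵀ = 0. ✓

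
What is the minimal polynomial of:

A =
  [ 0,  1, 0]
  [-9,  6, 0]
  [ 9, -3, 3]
x^2 - 6*x + 9

The characteristic polynomial is χ_A(x) = (x - 3)^3, so the eigenvalues are known. The minimal polynomial is
  m_A(x) = Π_λ (x − λ)^{k_λ}
where k_λ is the size of the *largest* Jordan block for λ (equivalently, the smallest k with (A − λI)^k v = 0 for every generalised eigenvector v of λ).

  λ = 3: largest Jordan block has size 2, contributing (x − 3)^2

So m_A(x) = (x - 3)^2 = x^2 - 6*x + 9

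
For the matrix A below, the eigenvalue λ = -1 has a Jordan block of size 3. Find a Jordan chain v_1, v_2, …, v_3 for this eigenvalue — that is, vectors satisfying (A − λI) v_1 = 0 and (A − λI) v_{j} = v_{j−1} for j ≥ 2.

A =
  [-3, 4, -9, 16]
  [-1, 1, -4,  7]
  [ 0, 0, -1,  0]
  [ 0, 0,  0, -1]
A Jordan chain for λ = -1 of length 3:
v_1 = (2, 1, 0, 0)ᵀ
v_2 = (-9, -4, 0, 0)ᵀ
v_3 = (0, 0, 1, 0)ᵀ

Let N = A − (-1)·I. We want v_3 with N^3 v_3 = 0 but N^2 v_3 ≠ 0; then v_{j-1} := N · v_j for j = 3, …, 2.

Pick v_3 = (0, 0, 1, 0)ᵀ.
Then v_2 = N · v_3 = (-9, -4, 0, 0)ᵀ.
Then v_1 = N · v_2 = (2, 1, 0, 0)ᵀ.

Sanity check: (A − (-1)·I) v_1 = (0, 0, 0, 0)ᵀ = 0. ✓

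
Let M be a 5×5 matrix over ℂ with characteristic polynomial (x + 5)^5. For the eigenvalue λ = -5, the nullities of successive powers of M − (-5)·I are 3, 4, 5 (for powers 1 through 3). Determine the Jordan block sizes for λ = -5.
Block sizes for λ = -5: [3, 1, 1]

From the dimensions of kernels of powers, the number of Jordan blocks of size at least j is d_j − d_{j−1} where d_j = dim ker(N^j) (with d_0 = 0). Computing the differences gives [3, 1, 1].
The number of blocks of size exactly k is (#blocks of size ≥ k) − (#blocks of size ≥ k + 1), so the partition is: 2 block(s) of size 1, 1 block(s) of size 3.
In nonincreasing order the block sizes are [3, 1, 1].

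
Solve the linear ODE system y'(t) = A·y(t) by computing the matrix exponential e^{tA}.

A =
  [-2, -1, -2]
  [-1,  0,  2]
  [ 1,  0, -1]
e^{tA} =
  [-t*exp(-t) + exp(-t), -t*exp(-t), -2*t*exp(-t)]
  [t^2*exp(-t) - t*exp(-t), t^2*exp(-t) + t*exp(-t) + exp(-t), 2*t^2*exp(-t) + 2*t*exp(-t)]
  [-t^2*exp(-t)/2 + t*exp(-t), -t^2*exp(-t)/2, -t^2*exp(-t) + exp(-t)]

Strategy: write A = P · J · P⁻¹ where J is a Jordan canonical form, so e^{tA} = P · e^{tJ} · P⁻¹, and e^{tJ} can be computed block-by-block.

A has Jordan form
J =
  [-1,  1,  0]
  [ 0, -1,  1]
  [ 0,  0, -1]
(up to reordering of blocks).

Per-block formulas:
  For a 3×3 Jordan block J_3(-1): exp(t · J_3(-1)) = e^(-1t)·(I + t·N + (t^2/2)·N^2), where N is the 3×3 nilpotent shift.

After assembling e^{tJ} and conjugating by P, we get:

e^{tA} =
  [-t*exp(-t) + exp(-t), -t*exp(-t), -2*t*exp(-t)]
  [t^2*exp(-t) - t*exp(-t), t^2*exp(-t) + t*exp(-t) + exp(-t), 2*t^2*exp(-t) + 2*t*exp(-t)]
  [-t^2*exp(-t)/2 + t*exp(-t), -t^2*exp(-t)/2, -t^2*exp(-t) + exp(-t)]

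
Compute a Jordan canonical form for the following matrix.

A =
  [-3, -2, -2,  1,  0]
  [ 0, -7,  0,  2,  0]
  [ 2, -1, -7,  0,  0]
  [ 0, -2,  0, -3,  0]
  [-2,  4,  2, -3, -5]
J_2(-5) ⊕ J_2(-5) ⊕ J_1(-5)

The characteristic polynomial is
  det(x·I − A) = x^5 + 25*x^4 + 250*x^3 + 1250*x^2 + 3125*x + 3125 = (x + 5)^5

Eigenvalues and multiplicities (the geometric multiplicity of λ is n − rank(A − λI), which equals the number of Jordan blocks for λ):
  λ = -5: algebraic multiplicity = 5, geometric multiplicity = 3

Determining the block sizes for each eigenvalue:
  λ = -5: with am = 5 and gm = 3, the partition is not yet determined (e.g. several partitions of 5 into 3 parts exist). Let N = A − (-5)·I. Computing rank(N^1) = 2, rank(N^2) = 0; the number of blocks of size ≥ j is rank(N^{j−1}) − rank(N^j), giving [3, 2]. So we have 2 block(s) of size 2, 1 block(s) of size 1 → block sizes [2, 2, 1]

Assembling the blocks gives a Jordan form
J =
  [-5,  1,  0,  0,  0]
  [ 0, -5,  0,  0,  0]
  [ 0,  0, -5,  1,  0]
  [ 0,  0,  0, -5,  0]
  [ 0,  0,  0,  0, -5]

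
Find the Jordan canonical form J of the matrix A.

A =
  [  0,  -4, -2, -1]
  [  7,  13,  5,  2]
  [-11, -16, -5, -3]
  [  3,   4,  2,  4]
J_2(3) ⊕ J_2(3)

The characteristic polynomial is
  det(x·I − A) = x^4 - 12*x^3 + 54*x^2 - 108*x + 81 = (x - 3)^4

Eigenvalues and multiplicities (the geometric multiplicity of λ is n − rank(A − λI), which equals the number of Jordan blocks for λ):
  λ = 3: algebraic multiplicity = 4, geometric multiplicity = 2

Determining the block sizes for each eigenvalue:
  λ = 3: with am = 4 and gm = 2, the partition is not yet determined (e.g. several partitions of 4 into 2 parts exist). Let N = A − (3)·I. Computing rank(N^1) = 2, rank(N^2) = 0; the number of blocks of size ≥ j is rank(N^{j−1}) − rank(N^j), giving [2, 2]. So we have 2 block(s) of size 2 → block sizes [2, 2]

Assembling the blocks gives a Jordan form
J =
  [3, 1, 0, 0]
  [0, 3, 0, 0]
  [0, 0, 3, 1]
  [0, 0, 0, 3]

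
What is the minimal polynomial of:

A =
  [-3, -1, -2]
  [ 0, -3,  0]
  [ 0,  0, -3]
x^2 + 6*x + 9

The characteristic polynomial is χ_A(x) = (x + 3)^3, so the eigenvalues are known. The minimal polynomial is
  m_A(x) = Π_λ (x − λ)^{k_λ}
where k_λ is the size of the *largest* Jordan block for λ (equivalently, the smallest k with (A − λI)^k v = 0 for every generalised eigenvector v of λ).

  λ = -3: largest Jordan block has size 2, contributing (x + 3)^2

So m_A(x) = (x + 3)^2 = x^2 + 6*x + 9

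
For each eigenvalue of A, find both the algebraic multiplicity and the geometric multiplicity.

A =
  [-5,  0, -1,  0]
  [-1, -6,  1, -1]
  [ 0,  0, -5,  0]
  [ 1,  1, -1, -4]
λ = -5: alg = 4, geom = 2

Step 1 — factor the characteristic polynomial to read off the algebraic multiplicities:
  χ_A(x) = (x + 5)^4

Step 2 — compute geometric multiplicities via the rank-nullity identity g(λ) = n − rank(A − λI):
  rank(A − (-5)·I) = 2, so dim ker(A − (-5)·I) = n − 2 = 2

Summary:
  λ = -5: algebraic multiplicity = 4, geometric multiplicity = 2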